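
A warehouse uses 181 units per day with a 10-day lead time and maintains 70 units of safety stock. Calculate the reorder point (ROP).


Formula: ROP = (Daily Demand * Lead Time) + Safety Stock
Demand during lead time = 181 * 10 = 1810 units
ROP = 1810 + 70 = 1880 units

1880 units


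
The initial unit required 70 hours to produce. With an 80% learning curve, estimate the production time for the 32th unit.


Formula: T_n = T_1 * (learning_rate)^(log2(n)) where learning_rate = rate/100
Doublings = log2(32) = 5
T_n = 70 * 0.8^5
T_n = 70 * 0.3277 = 22.9 hours

22.9 hours


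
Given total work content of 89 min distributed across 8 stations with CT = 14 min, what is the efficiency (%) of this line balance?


Formula: Efficiency = Sum of Task Times / (N_stations * CT) * 100
Total station capacity = 8 stations * 14 min = 112 min
Efficiency = 89 / 112 * 100 = 79.5%

79.5%


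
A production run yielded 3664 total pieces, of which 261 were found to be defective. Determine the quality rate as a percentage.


Formula: Quality Rate = Good Pieces / Total Pieces * 100
Good pieces = 3664 - 261 = 3403
QR = 3403 / 3664 * 100 = 92.9%

92.9%


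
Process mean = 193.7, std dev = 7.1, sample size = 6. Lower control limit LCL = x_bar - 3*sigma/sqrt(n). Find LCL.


LCL = 193.7 - 3 * 7.1 / sqrt(6)

185.0


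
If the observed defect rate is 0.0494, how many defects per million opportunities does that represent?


DPMO = defect_rate * 1000000 = 0.0494 * 1000000

49400


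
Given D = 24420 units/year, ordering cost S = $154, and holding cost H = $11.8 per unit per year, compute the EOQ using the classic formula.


Formula: EOQ = sqrt(2 * D * S / H)
Numerator: 2 * 24420 * 154 = 7521360
2DS/H = 7521360 / 11.8 = 637403.4
EOQ = sqrt(637403.4) = 798.4 units

798.4 units


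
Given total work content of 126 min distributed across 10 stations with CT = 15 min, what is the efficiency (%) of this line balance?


Formula: Efficiency = Sum of Task Times / (N_stations * CT) * 100
Total station capacity = 10 stations * 15 min = 150 min
Efficiency = 126 / 150 * 100 = 84.0%

84.0%


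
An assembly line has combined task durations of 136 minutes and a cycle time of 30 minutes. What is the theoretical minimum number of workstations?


Formula: N_min = ceil(Sum of Task Times / Cycle Time)
N_min = ceil(136 min / 30 min) = ceil(4.5333)
N_min = 5 stations

5


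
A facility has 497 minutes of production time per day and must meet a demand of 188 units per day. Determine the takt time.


Formula: Takt Time = Available Production Time / Customer Demand
Takt = 497 min/day / 188 units/day
Takt = 2.64 min/unit

2.64 min/unit


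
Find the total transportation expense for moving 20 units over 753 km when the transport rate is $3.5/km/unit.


TC = dist * cost * units = 753 * 3.5 * 20 = $52710.00

$52710.00


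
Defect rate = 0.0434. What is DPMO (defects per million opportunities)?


DPMO = defect_rate * 1000000 = 0.0434 * 1000000

43400


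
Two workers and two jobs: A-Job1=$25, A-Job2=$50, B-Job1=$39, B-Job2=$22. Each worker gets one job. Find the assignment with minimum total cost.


Option 1: A->1 + B->2 = $25 + $22 = $47
Option 2: A->2 + B->1 = $50 + $39 = $89
Min cost = min($47, $89) = $47

$47


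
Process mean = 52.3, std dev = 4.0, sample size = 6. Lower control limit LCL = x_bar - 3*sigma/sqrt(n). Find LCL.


LCL = 52.3 - 3 * 4.0 / sqrt(6)

47.4


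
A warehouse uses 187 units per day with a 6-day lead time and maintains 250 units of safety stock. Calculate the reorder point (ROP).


Formula: ROP = (Daily Demand * Lead Time) + Safety Stock
Demand during lead time = 187 * 6 = 1122 units
ROP = 1122 + 250 = 1372 units

1372 units


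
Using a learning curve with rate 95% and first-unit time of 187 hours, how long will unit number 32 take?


Formula: T_n = T_1 * (learning_rate)^(log2(n)) where learning_rate = rate/100
Doublings = log2(32) = 5
T_n = 187 * 0.95^5
T_n = 187 * 0.7738 = 144.7 hours

144.7 hours


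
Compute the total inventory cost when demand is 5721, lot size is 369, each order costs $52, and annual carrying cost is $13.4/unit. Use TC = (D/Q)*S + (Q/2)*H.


TC = 5721/369 * 52 + 369/2 * 13.4

$3278.51


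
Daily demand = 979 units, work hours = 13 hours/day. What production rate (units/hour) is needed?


Formula: Production Rate = Daily Demand / Available Hours
Rate = 979 units/day / 13 hours/day
Rate = 75.3 units/hour

75.3 units/hour


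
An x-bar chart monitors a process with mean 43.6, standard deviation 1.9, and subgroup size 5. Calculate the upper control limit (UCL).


UCL = 43.6 + 3 * 1.9 / sqrt(5)

46.15


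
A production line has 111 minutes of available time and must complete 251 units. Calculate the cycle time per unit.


Formula: CT = Available Time / Number of Units
CT = 111 min / 251 units
CT = 0.44 min/unit

0.44 min/unit


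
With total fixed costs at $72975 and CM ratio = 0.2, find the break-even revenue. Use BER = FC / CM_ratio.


Formula: BER = Fixed Costs / Contribution Margin Ratio
BER = $72975 / 0.2
BER = $364875.00 (to the nearest cent)

$364875.00


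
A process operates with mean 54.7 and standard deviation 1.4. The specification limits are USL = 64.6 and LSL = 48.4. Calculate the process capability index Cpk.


Cpu = (64.6 - 54.7) / (3 * 1.4) = 2.36
Cpl = (54.7 - 48.4) / (3 * 1.4) = 1.5
Cpk = min(2.36, 1.5) = 1.5

1.5


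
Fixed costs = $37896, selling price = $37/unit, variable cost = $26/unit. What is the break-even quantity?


Formula: BEQ = Fixed Costs / (Price - Variable Cost)
Contribution margin = $37 - $26 = $11/unit
BEQ = ceil($37896 / $11/unit) = ceil(3445.09) = 3446 units

3446 units


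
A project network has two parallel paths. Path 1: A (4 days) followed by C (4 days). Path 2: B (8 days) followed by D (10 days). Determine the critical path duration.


Path 1 = 4 + 4 = 8 days
Path 2 = 8 + 10 = 18 days
Duration = max(8, 18) = 18 days

18 days


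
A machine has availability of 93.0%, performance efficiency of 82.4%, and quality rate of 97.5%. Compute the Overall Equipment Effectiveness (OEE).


Formula: OEE = Availability * Performance * Quality / 10000
A * P = 93.0% * 82.4% / 100 = 76.63%
OEE = 76.63% * 97.5% / 100 = 74.7%

74.7%


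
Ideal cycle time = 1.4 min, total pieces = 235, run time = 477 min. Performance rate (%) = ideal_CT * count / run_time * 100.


Formula: Performance = (Ideal CT * Total Count) / Run Time * 100
Ideal output time = 1.4 * 235 = 329.0 min
Performance = 329.0 / 477 * 100 = 69.0%

69.0%


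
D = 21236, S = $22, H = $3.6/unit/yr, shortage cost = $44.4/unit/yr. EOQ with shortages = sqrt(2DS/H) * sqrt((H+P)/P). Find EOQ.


Formula: EOQ* = sqrt(2DS/H) * sqrt((H+P)/P)
Base EOQ = sqrt(2*21236*22/3.6) = 509.46 units
Correction = sqrt((3.6+44.4)/44.4) = 1.03975
EOQ* = 509.46 * 1.03975 = 529.7 units

529.7 units


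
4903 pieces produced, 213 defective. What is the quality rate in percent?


Formula: Quality Rate = Good Pieces / Total Pieces * 100
Good pieces = 4903 - 213 = 4690
QR = 4690 / 4903 * 100 = 95.7%

95.7%


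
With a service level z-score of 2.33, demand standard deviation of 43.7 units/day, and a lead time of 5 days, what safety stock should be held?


Formula: SS = z * sigma_d * sqrt(LT)
sqrt(LT) = sqrt(5) = 2.2361
SS = 2.33 * 43.7 * 2.2361
SS = 227.7 units

227.7 units


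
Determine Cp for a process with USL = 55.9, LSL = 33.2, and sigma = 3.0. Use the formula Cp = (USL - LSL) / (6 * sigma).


Cp = (55.9 - 33.2) / (6 * 3.0)

1.26


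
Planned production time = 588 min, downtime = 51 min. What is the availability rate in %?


Formula: Availability = (Planned Time - Downtime) / Planned Time * 100
Uptime = 588 - 51 = 537 min
Availability = 537 / 588 * 100 = 91.3%

91.3%


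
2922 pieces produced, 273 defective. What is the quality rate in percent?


Formula: Quality Rate = Good Pieces / Total Pieces * 100
Good pieces = 2922 - 273 = 2649
QR = 2649 / 2922 * 100 = 90.7%

90.7%


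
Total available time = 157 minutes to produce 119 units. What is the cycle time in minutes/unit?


Formula: CT = Available Time / Number of Units
CT = 157 min / 119 units
CT = 1.32 min/unit

1.32 min/unit


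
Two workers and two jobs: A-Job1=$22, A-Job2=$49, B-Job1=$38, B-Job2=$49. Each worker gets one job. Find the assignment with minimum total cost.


Option 1: A->1 + B->2 = $22 + $49 = $71
Option 2: A->2 + B->1 = $49 + $38 = $87
Min cost = min($71, $87) = $71

$71


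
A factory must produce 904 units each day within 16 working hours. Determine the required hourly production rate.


Formula: Production Rate = Daily Demand / Available Hours
Rate = 904 units/day / 16 hours/day
Rate = 56.5 units/hour

56.5 units/hour


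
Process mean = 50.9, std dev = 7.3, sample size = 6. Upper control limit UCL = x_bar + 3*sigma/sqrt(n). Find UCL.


UCL = 50.9 + 3 * 7.3 / sqrt(6)

59.84


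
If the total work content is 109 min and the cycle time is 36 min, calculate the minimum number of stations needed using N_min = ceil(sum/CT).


Formula: N_min = ceil(Sum of Task Times / Cycle Time)
N_min = ceil(109 min / 36 min) = ceil(3.0278)
N_min = 4 stations

4


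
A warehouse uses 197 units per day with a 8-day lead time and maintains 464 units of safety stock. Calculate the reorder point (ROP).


Formula: ROP = (Daily Demand * Lead Time) + Safety Stock
Demand during lead time = 197 * 8 = 1576 units
ROP = 1576 + 464 = 2040 units

2040 units


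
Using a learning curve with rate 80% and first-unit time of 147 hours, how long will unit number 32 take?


Formula: T_n = T_1 * (learning_rate)^(log2(n)) where learning_rate = rate/100
Doublings = log2(32) = 5
T_n = 147 * 0.8^5
T_n = 147 * 0.3277 = 48.2 hours

48.2 hours


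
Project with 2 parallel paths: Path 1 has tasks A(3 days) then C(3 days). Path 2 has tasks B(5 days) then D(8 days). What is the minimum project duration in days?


Path 1 = 3 + 3 = 6 days
Path 2 = 5 + 8 = 13 days
Duration = max(6, 13) = 13 days

13 days


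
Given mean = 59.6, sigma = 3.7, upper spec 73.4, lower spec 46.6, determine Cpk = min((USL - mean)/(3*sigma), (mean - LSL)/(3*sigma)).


Cpu = (73.4 - 59.6) / (3 * 3.7) = 1.24
Cpl = (59.6 - 46.6) / (3 * 3.7) = 1.17
Cpk = min(1.24, 1.17) = 1.17

1.17


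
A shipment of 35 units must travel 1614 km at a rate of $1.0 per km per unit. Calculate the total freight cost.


TC = dist * cost * units = 1614 * 1.0 * 35 = $56490.00

$56490.00


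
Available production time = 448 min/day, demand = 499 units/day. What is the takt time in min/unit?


Formula: Takt Time = Available Production Time / Customer Demand
Takt = 448 min/day / 499 units/day
Takt = 0.9 min/unit

0.9 min/unit


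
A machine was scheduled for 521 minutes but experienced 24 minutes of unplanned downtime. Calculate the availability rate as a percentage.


Formula: Availability = (Planned Time - Downtime) / Planned Time * 100
Uptime = 521 - 24 = 497 min
Availability = 497 / 521 * 100 = 95.4%

95.4%


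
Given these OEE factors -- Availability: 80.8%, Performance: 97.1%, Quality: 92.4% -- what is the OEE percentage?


Formula: OEE = Availability * Performance * Quality / 10000
A * P = 80.8% * 97.1% / 100 = 78.46%
OEE = 78.46% * 92.4% / 100 = 72.5%

72.5%


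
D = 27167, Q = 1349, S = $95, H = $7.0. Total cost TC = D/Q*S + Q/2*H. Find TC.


TC = 27167/1349 * 95 + 1349/2 * 7.0

$6634.67


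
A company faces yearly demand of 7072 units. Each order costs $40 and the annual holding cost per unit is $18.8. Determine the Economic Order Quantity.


Formula: EOQ = sqrt(2 * D * S / H)
Numerator: 2 * 7072 * 40 = 565760
2DS/H = 565760 / 18.8 = 30093.6
EOQ = sqrt(30093.6) = 173.5 units

173.5 units


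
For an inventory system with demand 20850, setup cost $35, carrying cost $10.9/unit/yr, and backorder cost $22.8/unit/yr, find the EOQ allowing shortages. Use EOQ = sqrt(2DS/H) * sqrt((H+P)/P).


Formula: EOQ* = sqrt(2DS/H) * sqrt((H+P)/P)
Base EOQ = sqrt(2*20850*35/10.9) = 365.92 units
Correction = sqrt((10.9+22.8)/22.8) = 1.21576
EOQ* = 365.92 * 1.21576 = 444.9 units

444.9 units


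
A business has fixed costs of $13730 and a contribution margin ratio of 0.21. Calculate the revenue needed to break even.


Formula: BER = Fixed Costs / Contribution Margin Ratio
BER = $13730 / 0.21
BER = $65380.95 (to the nearest cent)

$65380.95


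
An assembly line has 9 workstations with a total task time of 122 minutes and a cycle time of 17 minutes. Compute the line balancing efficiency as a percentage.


Formula: Efficiency = Sum of Task Times / (N_stations * CT) * 100
Total station capacity = 9 stations * 17 min = 153 min
Efficiency = 122 / 153 * 100 = 79.7%

79.7%


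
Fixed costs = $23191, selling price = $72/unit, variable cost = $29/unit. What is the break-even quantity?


Formula: BEQ = Fixed Costs / (Price - Variable Cost)
Contribution margin = $72 - $29 = $43/unit
BEQ = ceil($23191 / $43/unit) = ceil(539.33) = 540 units

540 units


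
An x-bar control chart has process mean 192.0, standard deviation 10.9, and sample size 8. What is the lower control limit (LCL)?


LCL = 192.0 - 3 * 10.9 / sqrt(8)

180.44


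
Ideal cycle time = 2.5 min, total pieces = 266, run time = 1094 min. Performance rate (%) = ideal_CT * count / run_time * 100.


Formula: Performance = (Ideal CT * Total Count) / Run Time * 100
Ideal output time = 2.5 * 266 = 665.0 min
Performance = 665.0 / 1094 * 100 = 60.8%

60.8%


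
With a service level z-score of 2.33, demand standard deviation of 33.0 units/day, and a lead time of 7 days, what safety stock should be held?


Formula: SS = z * sigma_d * sqrt(LT)
sqrt(LT) = sqrt(7) = 2.6458
SS = 2.33 * 33.0 * 2.6458
SS = 203.4 units

203.4 units


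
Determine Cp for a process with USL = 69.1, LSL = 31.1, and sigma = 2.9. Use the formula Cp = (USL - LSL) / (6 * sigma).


Cp = (69.1 - 31.1) / (6 * 2.9)

2.18


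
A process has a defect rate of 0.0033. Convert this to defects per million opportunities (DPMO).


DPMO = defect_rate * 1000000 = 0.0033 * 1000000

3300


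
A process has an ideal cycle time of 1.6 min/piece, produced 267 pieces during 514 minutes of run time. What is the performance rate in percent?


Formula: Performance = (Ideal CT * Total Count) / Run Time * 100
Ideal output time = 1.6 * 267 = 427.2 min
Performance = 427.2 / 514 * 100 = 83.1%

83.1%


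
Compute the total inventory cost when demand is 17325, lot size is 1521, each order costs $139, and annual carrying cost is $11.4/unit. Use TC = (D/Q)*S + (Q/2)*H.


TC = 17325/1521 * 139 + 1521/2 * 11.4

$10252.98


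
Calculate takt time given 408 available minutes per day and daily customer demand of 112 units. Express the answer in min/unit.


Formula: Takt Time = Available Production Time / Customer Demand
Takt = 408 min/day / 112 units/day
Takt = 3.64 min/unit

3.64 min/unit


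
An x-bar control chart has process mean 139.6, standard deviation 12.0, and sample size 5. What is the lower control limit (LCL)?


LCL = 139.6 - 3 * 12.0 / sqrt(5)

123.5


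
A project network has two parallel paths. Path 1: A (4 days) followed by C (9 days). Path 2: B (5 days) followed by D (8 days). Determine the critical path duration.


Path 1 = 4 + 9 = 13 days
Path 2 = 5 + 8 = 13 days
Duration = max(13, 13) = 13 days

13 days


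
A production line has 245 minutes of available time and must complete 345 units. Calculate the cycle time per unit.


Formula: CT = Available Time / Number of Units
CT = 245 min / 345 units
CT = 0.71 min/unit

0.71 min/unit


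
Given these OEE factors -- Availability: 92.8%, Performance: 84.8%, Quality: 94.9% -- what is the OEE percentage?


Formula: OEE = Availability * Performance * Quality / 10000
A * P = 92.8% * 84.8% / 100 = 78.69%
OEE = 78.69% * 94.9% / 100 = 74.7%

74.7%


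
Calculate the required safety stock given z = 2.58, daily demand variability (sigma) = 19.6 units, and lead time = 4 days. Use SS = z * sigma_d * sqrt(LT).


Formula: SS = z * sigma_d * sqrt(LT)
sqrt(LT) = sqrt(4) = 2.0
SS = 2.58 * 19.6 * 2.0
SS = 101.1 units

101.1 units


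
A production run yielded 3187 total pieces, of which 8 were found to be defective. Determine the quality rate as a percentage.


Formula: Quality Rate = Good Pieces / Total Pieces * 100
Good pieces = 3187 - 8 = 3179
QR = 3179 / 3187 * 100 = 99.7%

99.7%


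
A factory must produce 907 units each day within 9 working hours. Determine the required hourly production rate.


Formula: Production Rate = Daily Demand / Available Hours
Rate = 907 units/day / 9 hours/day
Rate = 100.8 units/hour

100.8 units/hour


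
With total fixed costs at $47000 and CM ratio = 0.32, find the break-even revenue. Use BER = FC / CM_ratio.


Formula: BER = Fixed Costs / Contribution Margin Ratio
BER = $47000 / 0.32
BER = $146875.00 (to the nearest cent)

$146875.00


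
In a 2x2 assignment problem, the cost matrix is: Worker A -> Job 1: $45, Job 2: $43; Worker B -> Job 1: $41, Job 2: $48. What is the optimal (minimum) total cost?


Option 1: A->1 + B->2 = $45 + $48 = $93
Option 2: A->2 + B->1 = $43 + $41 = $84
Min cost = min($93, $84) = $84

$84


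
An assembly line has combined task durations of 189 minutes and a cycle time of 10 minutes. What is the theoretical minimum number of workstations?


Formula: N_min = ceil(Sum of Task Times / Cycle Time)
N_min = ceil(189 min / 10 min) = ceil(18.9)
N_min = 19 stations

19


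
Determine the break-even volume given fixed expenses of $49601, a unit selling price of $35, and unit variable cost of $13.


Formula: BEQ = Fixed Costs / (Price - Variable Cost)
Contribution margin = $35 - $13 = $22/unit
BEQ = ceil($49601 / $22/unit) = ceil(2254.59) = 2255 units

2255 units


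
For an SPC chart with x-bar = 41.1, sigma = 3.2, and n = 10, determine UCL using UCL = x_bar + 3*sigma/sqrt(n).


UCL = 41.1 + 3 * 3.2 / sqrt(10)

44.14


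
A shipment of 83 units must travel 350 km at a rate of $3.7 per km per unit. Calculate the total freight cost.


TC = dist * cost * units = 350 * 3.7 * 83 = $107485.00

$107485.00


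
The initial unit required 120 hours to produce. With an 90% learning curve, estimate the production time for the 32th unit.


Formula: T_n = T_1 * (learning_rate)^(log2(n)) where learning_rate = rate/100
Doublings = log2(32) = 5
T_n = 120 * 0.9^5
T_n = 120 * 0.5905 = 70.9 hours

70.9 hours


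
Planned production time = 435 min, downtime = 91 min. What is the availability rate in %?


Formula: Availability = (Planned Time - Downtime) / Planned Time * 100
Uptime = 435 - 91 = 344 min
Availability = 344 / 435 * 100 = 79.1%

79.1%


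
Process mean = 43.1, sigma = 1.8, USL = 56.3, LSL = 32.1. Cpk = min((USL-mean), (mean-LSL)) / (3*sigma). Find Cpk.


Cpu = (56.3 - 43.1) / (3 * 1.8) = 2.44
Cpl = (43.1 - 32.1) / (3 * 1.8) = 2.04
Cpk = min(2.44, 2.04) = 2.04

2.04


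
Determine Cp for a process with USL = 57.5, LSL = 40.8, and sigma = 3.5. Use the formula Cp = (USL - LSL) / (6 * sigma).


Cp = (57.5 - 40.8) / (6 * 3.5)

0.8


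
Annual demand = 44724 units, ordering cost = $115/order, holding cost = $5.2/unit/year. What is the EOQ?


Formula: EOQ = sqrt(2 * D * S / H)
Numerator: 2 * 44724 * 115 = 10286520
2DS/H = 10286520 / 5.2 = 1978176.9
EOQ = sqrt(1978176.9) = 1406.5 units

1406.5 units


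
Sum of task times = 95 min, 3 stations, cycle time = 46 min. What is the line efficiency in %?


Formula: Efficiency = Sum of Task Times / (N_stations * CT) * 100
Total station capacity = 3 stations * 46 min = 138 min
Efficiency = 95 / 138 * 100 = 68.8%

68.8%


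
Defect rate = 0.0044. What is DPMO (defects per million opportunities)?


DPMO = defect_rate * 1000000 = 0.0044 * 1000000

4400


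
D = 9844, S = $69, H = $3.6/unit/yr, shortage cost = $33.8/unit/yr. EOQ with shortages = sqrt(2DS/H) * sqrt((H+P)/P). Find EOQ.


Formula: EOQ* = sqrt(2DS/H) * sqrt((H+P)/P)
Base EOQ = sqrt(2*9844*69/3.6) = 614.29 units
Correction = sqrt((3.6+33.8)/33.8) = 1.05191
EOQ* = 614.29 * 1.05191 = 646.2 units

646.2 units


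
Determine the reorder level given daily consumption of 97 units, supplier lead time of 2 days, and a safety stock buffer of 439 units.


Formula: ROP = (Daily Demand * Lead Time) + Safety Stock
Demand during lead time = 97 * 2 = 194 units
ROP = 194 + 439 = 633 units

633 units


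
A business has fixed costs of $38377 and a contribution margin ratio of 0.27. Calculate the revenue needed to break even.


Formula: BER = Fixed Costs / Contribution Margin Ratio
BER = $38377 / 0.27
BER = $142137.04 (to the nearest cent)

$142137.04


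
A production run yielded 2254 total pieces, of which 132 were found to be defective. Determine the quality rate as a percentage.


Formula: Quality Rate = Good Pieces / Total Pieces * 100
Good pieces = 2254 - 132 = 2122
QR = 2122 / 2254 * 100 = 94.1%

94.1%


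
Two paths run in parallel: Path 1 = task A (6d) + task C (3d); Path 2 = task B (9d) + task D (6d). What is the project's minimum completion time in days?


Path 1 = 6 + 3 = 9 days
Path 2 = 9 + 6 = 15 days
Duration = max(9, 15) = 15 days

15 days


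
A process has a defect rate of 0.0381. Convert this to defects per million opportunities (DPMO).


DPMO = defect_rate * 1000000 = 0.0381 * 1000000

38100


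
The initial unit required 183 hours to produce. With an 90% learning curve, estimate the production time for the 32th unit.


Formula: T_n = T_1 * (learning_rate)^(log2(n)) where learning_rate = rate/100
Doublings = log2(32) = 5
T_n = 183 * 0.9^5
T_n = 183 * 0.5905 = 108.1 hours

108.1 hours


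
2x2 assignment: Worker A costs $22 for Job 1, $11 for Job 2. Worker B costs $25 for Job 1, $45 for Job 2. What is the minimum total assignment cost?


Option 1: A->1 + B->2 = $22 + $45 = $67
Option 2: A->2 + B->1 = $11 + $25 = $36
Min cost = min($67, $36) = $36

$36


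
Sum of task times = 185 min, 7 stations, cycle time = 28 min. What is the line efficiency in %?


Formula: Efficiency = Sum of Task Times / (N_stations * CT) * 100
Total station capacity = 7 stations * 28 min = 196 min
Efficiency = 185 / 196 * 100 = 94.4%

94.4%


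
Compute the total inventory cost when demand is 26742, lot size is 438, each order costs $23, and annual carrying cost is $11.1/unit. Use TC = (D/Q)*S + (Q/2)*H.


TC = 26742/438 * 23 + 438/2 * 11.1

$3835.16


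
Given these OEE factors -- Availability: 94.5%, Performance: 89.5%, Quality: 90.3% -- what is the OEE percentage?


Formula: OEE = Availability * Performance * Quality / 10000
A * P = 94.5% * 89.5% / 100 = 84.58%
OEE = 84.58% * 90.3% / 100 = 76.4%

76.4%


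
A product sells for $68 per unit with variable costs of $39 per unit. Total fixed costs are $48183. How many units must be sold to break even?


Formula: BEQ = Fixed Costs / (Price - Variable Cost)
Contribution margin = $68 - $39 = $29/unit
BEQ = ceil($48183 / $29/unit) = ceil(1661.48) = 1662 units

1662 units


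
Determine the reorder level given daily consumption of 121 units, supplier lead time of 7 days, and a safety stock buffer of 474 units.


Formula: ROP = (Daily Demand * Lead Time) + Safety Stock
Demand during lead time = 121 * 7 = 847 units
ROP = 847 + 474 = 1321 units

1321 units


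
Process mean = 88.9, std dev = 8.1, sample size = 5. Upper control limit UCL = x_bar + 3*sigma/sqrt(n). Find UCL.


UCL = 88.9 + 3 * 8.1 / sqrt(5)

99.77


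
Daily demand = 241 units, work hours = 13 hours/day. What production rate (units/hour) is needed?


Formula: Production Rate = Daily Demand / Available Hours
Rate = 241 units/day / 13 hours/day
Rate = 18.5 units/hour

18.5 units/hour


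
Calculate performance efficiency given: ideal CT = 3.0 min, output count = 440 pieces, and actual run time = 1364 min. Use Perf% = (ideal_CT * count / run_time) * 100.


Formula: Performance = (Ideal CT * Total Count) / Run Time * 100
Ideal output time = 3.0 * 440 = 1320.0 min
Performance = 1320.0 / 1364 * 100 = 96.8%

96.8%


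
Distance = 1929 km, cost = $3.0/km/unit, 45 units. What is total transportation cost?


TC = dist * cost * units = 1929 * 3.0 * 45 = $260415.00

$260415.00


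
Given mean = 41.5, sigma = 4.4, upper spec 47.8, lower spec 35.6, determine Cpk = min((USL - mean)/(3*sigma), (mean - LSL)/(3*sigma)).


Cpu = (47.8 - 41.5) / (3 * 4.4) = 0.48
Cpl = (41.5 - 35.6) / (3 * 4.4) = 0.45
Cpk = min(0.48, 0.45) = 0.45

0.45


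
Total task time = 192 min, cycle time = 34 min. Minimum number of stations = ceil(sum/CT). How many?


Formula: N_min = ceil(Sum of Task Times / Cycle Time)
N_min = ceil(192 min / 34 min) = ceil(5.6471)
N_min = 6 stations

6


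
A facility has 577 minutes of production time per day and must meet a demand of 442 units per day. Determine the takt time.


Formula: Takt Time = Available Production Time / Customer Demand
Takt = 577 min/day / 442 units/day
Takt = 1.31 min/unit

1.31 min/unit


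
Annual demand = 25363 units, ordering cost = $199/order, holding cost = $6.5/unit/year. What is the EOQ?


Formula: EOQ = sqrt(2 * D * S / H)
Numerator: 2 * 25363 * 199 = 10094474
2DS/H = 10094474 / 6.5 = 1552996.0
EOQ = sqrt(1552996.0) = 1246.2 units

1246.2 units


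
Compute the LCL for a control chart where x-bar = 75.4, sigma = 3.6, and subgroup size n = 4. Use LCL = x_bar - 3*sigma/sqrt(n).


LCL = 75.4 - 3 * 3.6 / sqrt(4)

70.0


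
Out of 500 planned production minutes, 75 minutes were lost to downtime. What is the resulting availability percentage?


Formula: Availability = (Planned Time - Downtime) / Planned Time * 100
Uptime = 500 - 75 = 425 min
Availability = 425 / 500 * 100 = 85.0%

85.0%


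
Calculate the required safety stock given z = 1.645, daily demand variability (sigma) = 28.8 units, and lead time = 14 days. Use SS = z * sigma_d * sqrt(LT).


Formula: SS = z * sigma_d * sqrt(LT)
sqrt(LT) = sqrt(14) = 3.7417
SS = 1.645 * 28.8 * 3.7417
SS = 177.3 units

177.3 units


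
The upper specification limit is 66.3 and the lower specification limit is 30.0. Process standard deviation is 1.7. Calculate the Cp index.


Cp = (66.3 - 30.0) / (6 * 1.7)

3.56


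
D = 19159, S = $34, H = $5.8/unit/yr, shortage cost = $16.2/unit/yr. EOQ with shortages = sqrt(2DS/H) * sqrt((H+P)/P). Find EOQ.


Formula: EOQ* = sqrt(2DS/H) * sqrt((H+P)/P)
Base EOQ = sqrt(2*19159*34/5.8) = 473.94 units
Correction = sqrt((5.8+16.2)/16.2) = 1.16534
EOQ* = 473.94 * 1.16534 = 552.3 units

552.3 units


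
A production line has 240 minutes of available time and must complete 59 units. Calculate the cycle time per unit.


Formula: CT = Available Time / Number of Units
CT = 240 min / 59 units
CT = 4.07 min/unit

4.07 min/unit


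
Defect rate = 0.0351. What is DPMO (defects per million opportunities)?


DPMO = defect_rate * 1000000 = 0.0351 * 1000000

35100


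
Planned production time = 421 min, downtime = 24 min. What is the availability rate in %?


Formula: Availability = (Planned Time - Downtime) / Planned Time * 100
Uptime = 421 - 24 = 397 min
Availability = 397 / 421 * 100 = 94.3%

94.3%


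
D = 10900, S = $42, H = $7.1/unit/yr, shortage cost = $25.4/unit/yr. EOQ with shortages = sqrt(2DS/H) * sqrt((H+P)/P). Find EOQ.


Formula: EOQ* = sqrt(2DS/H) * sqrt((H+P)/P)
Base EOQ = sqrt(2*10900*42/7.1) = 359.11 units
Correction = sqrt((7.1+25.4)/25.4) = 1.13116
EOQ* = 359.11 * 1.13116 = 406.2 units

406.2 units


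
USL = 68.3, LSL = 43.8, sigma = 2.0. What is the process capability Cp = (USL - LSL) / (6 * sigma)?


Cp = (68.3 - 43.8) / (6 * 2.0)

2.04


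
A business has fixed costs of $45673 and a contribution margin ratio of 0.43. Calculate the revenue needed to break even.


Formula: BER = Fixed Costs / Contribution Margin Ratio
BER = $45673 / 0.43
BER = $106216.28 (to the nearest cent)

$106216.28


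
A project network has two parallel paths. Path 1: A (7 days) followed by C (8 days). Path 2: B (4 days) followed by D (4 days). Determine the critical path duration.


Path 1 = 7 + 8 = 15 days
Path 2 = 4 + 4 = 8 days
Duration = max(15, 8) = 15 days

15 days


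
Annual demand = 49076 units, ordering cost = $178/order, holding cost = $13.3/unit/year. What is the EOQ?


Formula: EOQ = sqrt(2 * D * S / H)
Numerator: 2 * 49076 * 178 = 17471056
2DS/H = 17471056 / 13.3 = 1313613.2
EOQ = sqrt(1313613.2) = 1146.1 units

1146.1 units


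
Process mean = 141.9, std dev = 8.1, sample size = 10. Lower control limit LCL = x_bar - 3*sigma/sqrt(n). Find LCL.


LCL = 141.9 - 3 * 8.1 / sqrt(10)

134.22


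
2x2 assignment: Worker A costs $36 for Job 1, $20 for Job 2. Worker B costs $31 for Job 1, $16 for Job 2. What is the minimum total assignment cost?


Option 1: A->1 + B->2 = $36 + $16 = $52
Option 2: A->2 + B->1 = $20 + $31 = $51
Min cost = min($52, $51) = $51

$51


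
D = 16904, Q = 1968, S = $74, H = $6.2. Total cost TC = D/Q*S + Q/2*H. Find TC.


TC = 16904/1968 * 74 + 1968/2 * 6.2

$6736.42


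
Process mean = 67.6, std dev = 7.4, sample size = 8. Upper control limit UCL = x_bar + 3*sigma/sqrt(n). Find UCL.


UCL = 67.6 + 3 * 7.4 / sqrt(8)

75.45


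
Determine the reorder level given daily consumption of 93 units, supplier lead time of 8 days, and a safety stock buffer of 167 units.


Formula: ROP = (Daily Demand * Lead Time) + Safety Stock
Demand during lead time = 93 * 8 = 744 units
ROP = 744 + 167 = 911 units

911 units


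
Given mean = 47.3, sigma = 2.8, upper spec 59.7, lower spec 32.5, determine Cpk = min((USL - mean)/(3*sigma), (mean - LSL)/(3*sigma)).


Cpu = (59.7 - 47.3) / (3 * 2.8) = 1.48
Cpl = (47.3 - 32.5) / (3 * 2.8) = 1.76
Cpk = min(1.48, 1.76) = 1.48

1.48


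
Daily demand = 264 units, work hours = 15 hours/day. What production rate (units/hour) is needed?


Formula: Production Rate = Daily Demand / Available Hours
Rate = 264 units/day / 15 hours/day
Rate = 17.6 units/hour

17.6 units/hour


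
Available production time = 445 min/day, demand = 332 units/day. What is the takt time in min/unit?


Formula: Takt Time = Available Production Time / Customer Demand
Takt = 445 min/day / 332 units/day
Takt = 1.34 min/unit

1.34 min/unit


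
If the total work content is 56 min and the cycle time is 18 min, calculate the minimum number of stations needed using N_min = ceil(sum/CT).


Formula: N_min = ceil(Sum of Task Times / Cycle Time)
N_min = ceil(56 min / 18 min) = ceil(3.1111)
N_min = 4 stations

4


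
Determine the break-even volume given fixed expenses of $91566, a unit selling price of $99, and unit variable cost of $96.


Formula: BEQ = Fixed Costs / (Price - Variable Cost)
Contribution margin = $99 - $96 = $3/unit
BEQ = ceil($91566 / $3/unit) = ceil(30522.0) = 30522 units

30522 units


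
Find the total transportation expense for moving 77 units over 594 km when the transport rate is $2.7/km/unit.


TC = dist * cost * units = 594 * 2.7 * 77 = $123492.60

$123492.60


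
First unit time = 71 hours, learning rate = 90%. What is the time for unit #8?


Formula: T_n = T_1 * (learning_rate)^(log2(n)) where learning_rate = rate/100
Doublings = log2(8) = 3
T_n = 71 * 0.9^3
T_n = 71 * 0.729 = 51.8 hours

51.8 hours


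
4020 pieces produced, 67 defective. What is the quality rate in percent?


Formula: Quality Rate = Good Pieces / Total Pieces * 100
Good pieces = 4020 - 67 = 3953
QR = 3953 / 4020 * 100 = 98.3%

98.3%


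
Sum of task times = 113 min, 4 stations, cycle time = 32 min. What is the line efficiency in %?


Formula: Efficiency = Sum of Task Times / (N_stations * CT) * 100
Total station capacity = 4 stations * 32 min = 128 min
Efficiency = 113 / 128 * 100 = 88.3%

88.3%


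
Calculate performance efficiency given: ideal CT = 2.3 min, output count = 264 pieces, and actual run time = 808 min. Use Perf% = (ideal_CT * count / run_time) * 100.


Formula: Performance = (Ideal CT * Total Count) / Run Time * 100
Ideal output time = 2.3 * 264 = 607.2 min
Performance = 607.2 / 808 * 100 = 75.1%

75.1%


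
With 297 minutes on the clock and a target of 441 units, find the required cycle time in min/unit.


Formula: CT = Available Time / Number of Units
CT = 297 min / 441 units
CT = 0.67 min/unit

0.67 min/unit


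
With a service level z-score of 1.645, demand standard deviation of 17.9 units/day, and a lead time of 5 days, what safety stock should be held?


Formula: SS = z * sigma_d * sqrt(LT)
sqrt(LT) = sqrt(5) = 2.2361
SS = 1.645 * 17.9 * 2.2361
SS = 65.8 units

65.8 units


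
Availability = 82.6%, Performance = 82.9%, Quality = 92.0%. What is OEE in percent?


Formula: OEE = Availability * Performance * Quality / 10000
A * P = 82.6% * 82.9% / 100 = 68.48%
OEE = 68.48% * 92.0% / 100 = 63.0%

63.0%


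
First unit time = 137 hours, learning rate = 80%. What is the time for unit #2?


Formula: T_n = T_1 * (learning_rate)^(log2(n)) where learning_rate = rate/100
Doublings = log2(2) = 1
T_n = 137 * 0.8^1
T_n = 137 * 0.8 = 109.6 hours

109.6 hours


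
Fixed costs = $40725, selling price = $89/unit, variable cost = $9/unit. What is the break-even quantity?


Formula: BEQ = Fixed Costs / (Price - Variable Cost)
Contribution margin = $89 - $9 = $80/unit
BEQ = ceil($40725 / $80/unit) = ceil(509.06) = 510 units

510 units


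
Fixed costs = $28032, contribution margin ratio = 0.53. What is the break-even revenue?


Formula: BER = Fixed Costs / Contribution Margin Ratio
BER = $28032 / 0.53
BER = $52890.57 (to the nearest cent)

$52890.57


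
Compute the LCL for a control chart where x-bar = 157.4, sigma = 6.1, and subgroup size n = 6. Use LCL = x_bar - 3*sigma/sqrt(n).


LCL = 157.4 - 3 * 6.1 / sqrt(6)

149.93


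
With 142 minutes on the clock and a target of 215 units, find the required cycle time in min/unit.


Formula: CT = Available Time / Number of Units
CT = 142 min / 215 units
CT = 0.66 min/unit

0.66 min/unit


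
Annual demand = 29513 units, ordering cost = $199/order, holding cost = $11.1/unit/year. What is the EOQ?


Formula: EOQ = sqrt(2 * D * S / H)
Numerator: 2 * 29513 * 199 = 11746174
2DS/H = 11746174 / 11.1 = 1058213.9
EOQ = sqrt(1058213.9) = 1028.7 units

1028.7 units


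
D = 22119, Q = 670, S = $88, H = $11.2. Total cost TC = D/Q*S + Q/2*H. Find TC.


TC = 22119/670 * 88 + 670/2 * 11.2

$6657.18


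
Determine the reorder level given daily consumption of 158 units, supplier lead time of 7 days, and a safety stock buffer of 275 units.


Formula: ROP = (Daily Demand * Lead Time) + Safety Stock
Demand during lead time = 158 * 7 = 1106 units
ROP = 1106 + 275 = 1381 units

1381 units


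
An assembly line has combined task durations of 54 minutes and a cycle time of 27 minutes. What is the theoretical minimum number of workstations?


Formula: N_min = ceil(Sum of Task Times / Cycle Time)
N_min = ceil(54 min / 27 min) = ceil(2.0)
N_min = 2 stations

2


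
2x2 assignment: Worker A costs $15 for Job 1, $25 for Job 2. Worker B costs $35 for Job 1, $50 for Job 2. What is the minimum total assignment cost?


Option 1: A->1 + B->2 = $15 + $50 = $65
Option 2: A->2 + B->1 = $25 + $35 = $60
Min cost = min($65, $60) = $60

$60


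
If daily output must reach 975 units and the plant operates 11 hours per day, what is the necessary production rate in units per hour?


Formula: Production Rate = Daily Demand / Available Hours
Rate = 975 units/day / 11 hours/day
Rate = 88.6 units/hour

88.6 units/hour


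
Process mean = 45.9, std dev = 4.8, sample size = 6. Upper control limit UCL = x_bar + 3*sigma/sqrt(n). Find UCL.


UCL = 45.9 + 3 * 4.8 / sqrt(6)

51.78


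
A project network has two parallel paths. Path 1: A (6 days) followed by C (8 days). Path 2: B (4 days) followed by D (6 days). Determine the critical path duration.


Path 1 = 6 + 8 = 14 days
Path 2 = 4 + 6 = 10 days
Duration = max(14, 10) = 14 days

14 days


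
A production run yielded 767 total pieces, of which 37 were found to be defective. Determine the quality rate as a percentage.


Formula: Quality Rate = Good Pieces / Total Pieces * 100
Good pieces = 767 - 37 = 730
QR = 730 / 767 * 100 = 95.2%

95.2%


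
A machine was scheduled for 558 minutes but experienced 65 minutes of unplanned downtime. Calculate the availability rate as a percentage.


Formula: Availability = (Planned Time - Downtime) / Planned Time * 100
Uptime = 558 - 65 = 493 min
Availability = 493 / 558 * 100 = 88.4%

88.4%


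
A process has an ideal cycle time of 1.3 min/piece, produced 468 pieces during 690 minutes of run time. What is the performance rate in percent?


Formula: Performance = (Ideal CT * Total Count) / Run Time * 100
Ideal output time = 1.3 * 468 = 608.4 min
Performance = 608.4 / 690 * 100 = 88.2%

88.2%


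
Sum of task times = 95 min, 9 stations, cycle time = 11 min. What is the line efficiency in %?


Formula: Efficiency = Sum of Task Times / (N_stations * CT) * 100
Total station capacity = 9 stations * 11 min = 99 min
Efficiency = 95 / 99 * 100 = 96.0%

96.0%


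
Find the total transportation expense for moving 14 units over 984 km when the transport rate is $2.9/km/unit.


TC = dist * cost * units = 984 * 2.9 * 14 = $39950.40

$39950.40


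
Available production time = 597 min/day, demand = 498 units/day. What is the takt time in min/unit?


Formula: Takt Time = Available Production Time / Customer Demand
Takt = 597 min/day / 498 units/day
Takt = 1.2 min/unit

1.2 min/unit


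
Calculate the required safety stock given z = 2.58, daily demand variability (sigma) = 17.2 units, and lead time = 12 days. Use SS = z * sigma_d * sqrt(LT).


Formula: SS = z * sigma_d * sqrt(LT)
sqrt(LT) = sqrt(12) = 3.4641
SS = 2.58 * 17.2 * 3.4641
SS = 153.7 units

153.7 units


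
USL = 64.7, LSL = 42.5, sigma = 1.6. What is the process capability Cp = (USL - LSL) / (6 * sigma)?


Cp = (64.7 - 42.5) / (6 * 1.6)

2.31


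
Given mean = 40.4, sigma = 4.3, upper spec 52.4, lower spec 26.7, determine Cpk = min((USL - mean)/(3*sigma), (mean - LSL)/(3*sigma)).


Cpu = (52.4 - 40.4) / (3 * 4.3) = 0.93
Cpl = (40.4 - 26.7) / (3 * 4.3) = 1.06
Cpk = min(0.93, 1.06) = 0.93

0.93


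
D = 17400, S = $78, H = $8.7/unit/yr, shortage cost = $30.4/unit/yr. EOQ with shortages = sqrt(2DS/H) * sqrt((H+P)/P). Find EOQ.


Formula: EOQ* = sqrt(2DS/H) * sqrt((H+P)/P)
Base EOQ = sqrt(2*17400*78/8.7) = 558.57 units
Correction = sqrt((8.7+30.4)/30.4) = 1.1341
EOQ* = 558.57 * 1.1341 = 633.5 units

633.5 units


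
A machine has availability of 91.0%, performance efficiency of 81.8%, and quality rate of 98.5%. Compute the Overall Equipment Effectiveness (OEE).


Formula: OEE = Availability * Performance * Quality / 10000
A * P = 91.0% * 81.8% / 100 = 74.44%
OEE = 74.44% * 98.5% / 100 = 73.3%

73.3%


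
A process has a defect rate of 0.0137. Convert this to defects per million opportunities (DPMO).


DPMO = defect_rate * 1000000 = 0.0137 * 1000000

13700


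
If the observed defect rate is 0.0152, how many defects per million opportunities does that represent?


DPMO = defect_rate * 1000000 = 0.0152 * 1000000

15200


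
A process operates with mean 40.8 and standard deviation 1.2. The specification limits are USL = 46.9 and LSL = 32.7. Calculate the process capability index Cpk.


Cpu = (46.9 - 40.8) / (3 * 1.2) = 1.69
Cpl = (40.8 - 32.7) / (3 * 1.2) = 2.25
Cpk = min(1.69, 2.25) = 1.69

1.69


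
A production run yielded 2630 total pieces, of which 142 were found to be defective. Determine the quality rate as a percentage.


Formula: Quality Rate = Good Pieces / Total Pieces * 100
Good pieces = 2630 - 142 = 2488
QR = 2488 / 2630 * 100 = 94.6%

94.6%
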